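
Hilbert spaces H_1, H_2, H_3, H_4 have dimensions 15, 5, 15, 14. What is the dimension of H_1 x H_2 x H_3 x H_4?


dim(H_1 x H_2 x H_3 x H_4) = 15 * 5 * 15 * 14
= 75 * 15 * 14
= 1125 * 14
= 15750

15750


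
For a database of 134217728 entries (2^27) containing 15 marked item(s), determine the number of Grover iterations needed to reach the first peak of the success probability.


After j Grover iterations the success probability is P(j) = sin^2((2j+1)*theta), where sin(theta) = sqrt(k/N).
N = 2^27 = 134217728, k = 15
sin(theta) = sqrt(k/N) = 0.0003343033188
theta = arcsin(sqrt(k/N)) = 0.000334303325 rad
P(j) reaches its first maximum when (2j+1)*theta is as close as possible to pi/2, i.e. j = round(pi/(4*theta) - 1/2).
pi/(4*theta) - 1/2 = 2348.8579
(For comparison, the common estimate pi/4 * sqrt(N/k) = 2349.3580; the exact maximiser is used here.)
Optimal iterations = 2349

2349


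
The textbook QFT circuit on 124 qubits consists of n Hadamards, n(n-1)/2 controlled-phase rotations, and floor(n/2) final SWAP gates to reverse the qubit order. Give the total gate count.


Hadamard gates: 124
Controlled rotations: n*(n-1)/2 = 124*123/2 = 7626
SWAP gates: floor(n/2) = floor(124/2) = 62
Total = 124 + 7626 + 62
= 7812

7812


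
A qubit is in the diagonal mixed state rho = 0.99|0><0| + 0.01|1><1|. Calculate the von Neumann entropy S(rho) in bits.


S = -p*log2(p) - (1-p)*log2(1-p)
p = 0.9900, 1-p = 0.0100
= -0.9900 * log2(0.9900) - 0.0100 * log2(0.0100)
= -(-0.0144) - (-0.0664)
= 0.0808

0.0808


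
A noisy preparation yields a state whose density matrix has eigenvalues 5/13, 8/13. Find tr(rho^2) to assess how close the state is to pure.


tr(rho^2) = sum of eigenvalues squared
= (5/13)^2 + (8/13)^2
= (25 + 64) / 169
= 89/169
= 0.5266

0.5266


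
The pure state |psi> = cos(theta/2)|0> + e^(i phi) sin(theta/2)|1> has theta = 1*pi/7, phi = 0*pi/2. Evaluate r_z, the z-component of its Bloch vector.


theta = 0.4488, phi = 0.0000
r_z = cos(theta) = 0.9010

0.9010


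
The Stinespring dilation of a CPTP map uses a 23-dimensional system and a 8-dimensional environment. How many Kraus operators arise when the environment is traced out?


Tracing out the environment in an orthonormal basis {|i>_E} gives Kraus operators K_i = <i|_E U |0>_E.
Number of Kraus operators = dim(H_env) = d_env
= 8

8


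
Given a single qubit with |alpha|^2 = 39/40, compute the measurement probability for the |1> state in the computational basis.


|alpha|^2 = 39/40 = 0.9750
|beta|^2 = 1 - 39/40 = 1/40 = 0.0250
P(|1>) = |beta|^2 = 0.0250

0.0250


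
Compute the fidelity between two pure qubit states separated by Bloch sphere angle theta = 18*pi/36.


For states separated by angle theta on Bloch sphere:
F = cos^2(theta/2)
theta = 18*pi/36 = 1.5708
theta/2 = 0.7854
cos(theta/2) = 0.7071
F = 0.5000

0.5000


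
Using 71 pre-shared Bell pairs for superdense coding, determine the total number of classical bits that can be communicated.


Superdense coding allows 2 classical bits per shared entangled pair.
71 pair(s) -> 2 * 71 = 142 classical bits

142


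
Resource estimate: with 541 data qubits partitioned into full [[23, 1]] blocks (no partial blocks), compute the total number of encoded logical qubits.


Each code block uses 23 physical qubits for 1 logical qubit(s).
Number of complete blocks = floor(541 / 23) = 23
Logical qubits = 23 * 1
= 23

23


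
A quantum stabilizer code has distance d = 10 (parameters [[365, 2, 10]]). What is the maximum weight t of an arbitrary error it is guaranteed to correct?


Code parameters: [[365, 2, 10]], distance d = 10.
Number of correctable errors = floor((d-1)/2)
= floor((10 - 1)/2)
= floor(9/2)
= 4

4


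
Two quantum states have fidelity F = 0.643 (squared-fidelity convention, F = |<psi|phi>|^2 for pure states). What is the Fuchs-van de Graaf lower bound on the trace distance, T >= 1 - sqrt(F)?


Fuchs-van de Graaf (squared-fidelity convention): 1 - sqrt(F) <= T <= sqrt(1 - F).
Lower bound: T >= 1 - sqrt(F)
sqrt(F) = sqrt(0.643) = 0.8019
T >= 1 - 0.8019
T >= 0.1981

0.1981


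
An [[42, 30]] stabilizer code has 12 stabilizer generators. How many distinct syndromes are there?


Each stabilizer generator gives a binary (+1 or -1) measurement outcome.
With 12 independent generators:
Total syndromes = 2^12
= 4096

4096


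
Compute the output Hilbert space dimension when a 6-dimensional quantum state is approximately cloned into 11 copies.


Output space = H^(tensor 11) where dim(H) = 6
dim = 6^11
= 36 (after 2 factors)
= 216 (after 3 factors)
= 1296 (after 4 factors)
= 7776 (after 5 factors)
= 46656 (after 6 factors)
= 279936 (after 7 factors)
= 1679616 (after 8 factors)
= 10077696 (after 9 factors)
= 60466176 (after 10 factors)
= 362797056 (after 11 factors)
= 362797056

362797056


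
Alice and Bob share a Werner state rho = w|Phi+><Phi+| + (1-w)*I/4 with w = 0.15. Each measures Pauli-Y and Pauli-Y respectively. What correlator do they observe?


|Phi+> = (|00> + |11>)/sqrt(2)
For the pure Bell state, <Y_A Y_B> = -1 (Bell-state Pauli correlator).
The maximally-mixed part I/4 has tr(I/4 * P tensor P) = 0 for any traceless Pauli P.
So <Y_A Y_B>_rho = w * (-1) + (1 - w) * 0
= 0.15 * (-1)
= -0.1500

-0.1500


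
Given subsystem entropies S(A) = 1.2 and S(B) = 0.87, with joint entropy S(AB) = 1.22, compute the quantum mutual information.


I(A:B) = S(A) + S(B) - S(AB)
= 1.2 + 0.87 - 1.22
= 0.8500

0.8500


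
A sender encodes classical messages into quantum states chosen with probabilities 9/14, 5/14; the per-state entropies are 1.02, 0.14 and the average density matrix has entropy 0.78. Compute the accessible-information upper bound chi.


chi = S(rho) - sum_i p_i * S(rho_i)
Weighted entropy = 9/14 * 1.02 + 5/14 * 0.14
= 0.7057
chi = 0.78 - 0.7057
= 0.0743

0.0743


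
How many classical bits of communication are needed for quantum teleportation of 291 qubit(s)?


Quantum teleportation requires 2 classical bits per qubit teleported.
291 qubit(s) -> 2 * 291 = 582 classical bits

582


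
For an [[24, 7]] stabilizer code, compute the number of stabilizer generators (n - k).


For an [[n,k]] stabilizer code:
Number of stabilizer generators = n - k
= 24 - 7
= 17

17


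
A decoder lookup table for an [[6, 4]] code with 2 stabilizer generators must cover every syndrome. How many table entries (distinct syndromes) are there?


Each stabilizer generator gives a binary (+1 or -1) measurement outcome.
With 2 independent generators:
Total syndromes = 2^2
= 4

4


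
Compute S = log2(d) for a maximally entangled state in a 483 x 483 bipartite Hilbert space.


For a maximally entangled state in d x d:
S = log2(d) = log2(483)
= 8.9159

8.9159


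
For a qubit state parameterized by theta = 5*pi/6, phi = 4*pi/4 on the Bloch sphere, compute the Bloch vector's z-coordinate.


theta = 2.6180, phi = 3.1416
r_z = cos(theta) = -0.8660

-0.8660


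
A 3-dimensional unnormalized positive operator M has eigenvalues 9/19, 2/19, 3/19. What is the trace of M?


tr(M) = sum of eigenvalues
= 9/19 + 2/19 + 3/19
= 14/19
= 0.7368

0.7368


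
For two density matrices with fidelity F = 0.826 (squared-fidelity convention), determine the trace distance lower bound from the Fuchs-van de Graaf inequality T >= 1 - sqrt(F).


Fuchs-van de Graaf (squared-fidelity convention): 1 - sqrt(F) <= T <= sqrt(1 - F).
Lower bound: T >= 1 - sqrt(F)
sqrt(F) = sqrt(0.826) = 0.9088
T >= 1 - 0.9088
T >= 0.0912

0.0912


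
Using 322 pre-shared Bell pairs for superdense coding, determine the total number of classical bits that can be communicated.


Superdense coding allows 2 classical bits per shared entangled pair.
322 pair(s) -> 2 * 322 = 644 classical bits

644


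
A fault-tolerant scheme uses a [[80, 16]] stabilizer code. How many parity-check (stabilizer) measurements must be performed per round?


For an [[n,k]] stabilizer code:
Number of stabilizer generators = n - k
= 80 - 16
= 64

64


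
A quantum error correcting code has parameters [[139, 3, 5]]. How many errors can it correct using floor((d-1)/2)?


Code parameters: [[139, 3, 5]], distance d = 5.
Number of correctable errors = floor((d-1)/2)
= floor((5 - 1)/2)
= floor(4/2)
= 2

2


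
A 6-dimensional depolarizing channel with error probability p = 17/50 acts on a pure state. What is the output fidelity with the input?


F = (1-p) + p/d
= (1 - 0.3400) + 0.3400/6
= 0.6600 + 0.0567
= 0.7167

0.7167


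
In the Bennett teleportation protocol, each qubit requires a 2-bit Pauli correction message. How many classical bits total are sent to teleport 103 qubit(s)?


Quantum teleportation requires 2 classical bits per qubit teleported.
103 qubit(s) -> 2 * 103 = 206 classical bits

206


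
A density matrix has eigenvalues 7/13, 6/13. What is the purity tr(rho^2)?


tr(rho^2) = sum of eigenvalues squared
= (7/13)^2 + (6/13)^2
= (49 + 36) / 169
= 85/169
= 0.5030

0.5030


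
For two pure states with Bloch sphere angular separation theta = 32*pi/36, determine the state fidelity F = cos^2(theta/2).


For states separated by angle theta on Bloch sphere:
F = cos^2(theta/2)
theta = 32*pi/36 = 2.7925
theta/2 = 1.3963
cos(theta/2) = 0.1736
F = 0.0302

0.0302


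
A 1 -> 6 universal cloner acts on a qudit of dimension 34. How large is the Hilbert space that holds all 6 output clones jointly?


Output space = H^(tensor 6) where dim(H) = 34
dim = 34^6
= 1156 (after 2 factors)
= 39304 (after 3 factors)
= 1336336 (after 4 factors)
= 45435424 (after 5 factors)
= 1544804416 (after 6 factors)
= 1544804416

1544804416


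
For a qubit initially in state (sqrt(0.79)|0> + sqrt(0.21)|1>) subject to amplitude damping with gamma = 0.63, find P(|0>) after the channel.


For amplitude damping with parameter gamma on state sqrt(a)|0> + sqrt(b)|1>:
alpha^2 = 0.79, beta^2 = 0.21
P(|0>) = alpha^2 + gamma * beta^2
= 0.79 + 0.63 * 0.21
= 0.79 + 0.1323
= 0.9223

0.9223


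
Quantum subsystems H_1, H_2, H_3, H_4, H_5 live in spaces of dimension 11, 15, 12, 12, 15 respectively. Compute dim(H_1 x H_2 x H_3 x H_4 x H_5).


dim(H_1 x H_2 x H_3 x H_4 x H_5) = 11 * 15 * 12 * 12 * 15
= 165 * 12 * 12 * 15
= 1980 * 12 * 15
= 23760 * 15
= 356400

356400


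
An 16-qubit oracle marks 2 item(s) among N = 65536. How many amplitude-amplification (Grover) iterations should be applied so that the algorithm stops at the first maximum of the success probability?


After j Grover iterations the success probability is P(j) = sin^2((2j+1)*theta), where sin(theta) = sqrt(k/N).
N = 2^16 = 65536, k = 2
sin(theta) = sqrt(k/N) = 0.005524271728
theta = arcsin(sqrt(k/N)) = 0.005524299826 rad
P(j) reaches its first maximum when (2j+1)*theta is as close as possible to pi/2, i.e. j = round(pi/(4*theta) - 1/2).
pi/(4*theta) - 1/2 = 141.6715
(For comparison, the common estimate pi/4 * sqrt(N/k) = 142.1723; the exact maximiser is used here.)
Optimal iterations = 142

142


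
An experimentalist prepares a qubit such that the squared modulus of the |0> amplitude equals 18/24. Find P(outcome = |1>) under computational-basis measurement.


|alpha|^2 = 18/24 = 0.7500
|beta|^2 = 1 - 18/24 = 6/24 = 0.2500
P(|1>) = |beta|^2 = 0.2500

0.2500


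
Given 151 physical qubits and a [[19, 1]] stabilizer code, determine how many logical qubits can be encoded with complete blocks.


Each code block uses 19 physical qubits for 1 logical qubit(s).
Number of complete blocks = floor(151 / 19) = 7
Logical qubits = 7 * 1
= 7

7


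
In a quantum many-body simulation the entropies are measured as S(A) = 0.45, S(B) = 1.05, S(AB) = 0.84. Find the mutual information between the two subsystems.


I(A:B) = S(A) + S(B) - S(AB)
= 0.45 + 1.05 - 0.84
= 0.6600

0.6600


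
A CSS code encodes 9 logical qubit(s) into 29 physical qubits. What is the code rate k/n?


Code rate R = k/n
= 9/29
= 0.3103

0.3103


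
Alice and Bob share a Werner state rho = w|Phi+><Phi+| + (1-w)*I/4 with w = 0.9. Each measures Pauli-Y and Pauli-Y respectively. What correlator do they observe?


|Phi+> = (|00> + |11>)/sqrt(2)
For the pure Bell state, <Y_A Y_B> = -1 (Bell-state Pauli correlator).
The maximally-mixed part I/4 has tr(I/4 * P tensor P) = 0 for any traceless Pauli P.
So <Y_A Y_B>_rho = w * (-1) + (1 - w) * 0
= 0.9 * (-1)
= -0.9000

-0.9000


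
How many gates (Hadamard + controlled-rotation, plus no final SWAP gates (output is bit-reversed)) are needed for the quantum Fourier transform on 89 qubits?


Hadamard gates: 89
Controlled rotations: n*(n-1)/2 = 89*88/2 = 3916
SWAP gates: 0 (omitted)
Total = 89 + 3916
= 4005

4005


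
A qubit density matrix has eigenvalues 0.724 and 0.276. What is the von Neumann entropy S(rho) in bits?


S = -p*log2(p) - (1-p)*log2(1-p)
p = 0.7240, 1-p = 0.2760
= -0.7240 * log2(0.7240) - 0.2760 * log2(0.2760)
= -(-0.3373) - (-0.5126)
= 0.8499

0.8499


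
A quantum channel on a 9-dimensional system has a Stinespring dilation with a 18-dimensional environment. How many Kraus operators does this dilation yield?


Tracing out the environment in an orthonormal basis {|i>_E} gives Kraus operators K_i = <i|_E U |0>_E.
Number of Kraus operators = dim(H_env) = d_env
= 18

18


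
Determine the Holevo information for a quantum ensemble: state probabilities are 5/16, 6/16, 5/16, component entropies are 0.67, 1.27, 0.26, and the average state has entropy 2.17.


chi = S(rho) - sum_i p_i * S(rho_i)
Weighted entropy = 5/16 * 0.67 + 6/16 * 1.27 + 5/16 * 0.26
= 0.7669
chi = 2.17 - 0.7669
= 1.4031

1.4031


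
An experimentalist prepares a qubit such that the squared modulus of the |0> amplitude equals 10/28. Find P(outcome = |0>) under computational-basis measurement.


|alpha|^2 = 10/28 = 0.3571
|beta|^2 = 1 - 10/28 = 18/28 = 0.6429
P(|0>) = |alpha|^2 = 0.3571

0.3571


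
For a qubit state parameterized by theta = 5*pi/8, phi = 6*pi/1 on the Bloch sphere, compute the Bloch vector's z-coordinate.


theta = 1.9635, phi = 18.8496
r_z = cos(theta) = -0.3827

-0.3827


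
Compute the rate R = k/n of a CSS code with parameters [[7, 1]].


Code rate R = k/n
= 1/7
= 0.1429

0.1429


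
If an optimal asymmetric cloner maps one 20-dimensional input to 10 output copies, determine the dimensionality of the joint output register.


Output space = H^(tensor 10) where dim(H) = 20
dim = 20^10
= 400 (after 2 factors)
= 8000 (after 3 factors)
= 160000 (after 4 factors)
= 3200000 (after 5 factors)
= 64000000 (after 6 factors)
= 1280000000 (after 7 factors)
= 25600000000 (after 8 factors)
= 512000000000 (after 9 factors)
= 10240000000000 (after 10 factors)
= 10240000000000

10240000000000


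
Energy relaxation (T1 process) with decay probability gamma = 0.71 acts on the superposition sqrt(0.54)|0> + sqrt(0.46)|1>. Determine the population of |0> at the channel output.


For amplitude damping with parameter gamma on state sqrt(a)|0> + sqrt(b)|1>:
alpha^2 = 0.54, beta^2 = 0.46
P(|0>) = alpha^2 + gamma * beta^2
= 0.54 + 0.71 * 0.46
= 0.54 + 0.3266
= 0.8666

0.8666


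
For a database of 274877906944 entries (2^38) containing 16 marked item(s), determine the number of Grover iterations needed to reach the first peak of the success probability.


After j Grover iterations the success probability is P(j) = sin^2((2j+1)*theta), where sin(theta) = sqrt(k/N).
N = 2^38 = 274877906944, k = 16
sin(theta) = sqrt(k/N) = 7.629394531e-06
theta = arcsin(sqrt(k/N)) = 7.629394531e-06 rad
P(j) reaches its first maximum when (2j+1)*theta is as close as possible to pi/2, i.e. j = round(pi/(4*theta) - 1/2).
pi/(4*theta) - 1/2 = 102943.2081
(For comparison, the common estimate pi/4 * sqrt(N/k) = 102943.7081; the exact maximiser is used here.)
Optimal iterations = 102943

102943


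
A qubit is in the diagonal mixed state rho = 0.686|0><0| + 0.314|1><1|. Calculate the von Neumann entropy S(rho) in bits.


S = -p*log2(p) - (1-p)*log2(1-p)
p = 0.6860, 1-p = 0.3140
= -0.6860 * log2(0.6860) - 0.3140 * log2(0.3140)
= -(-0.3730) - (-0.5247)
= 0.8977

0.8977


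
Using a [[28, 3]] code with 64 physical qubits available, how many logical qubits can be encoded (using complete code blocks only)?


Each code block uses 28 physical qubits for 3 logical qubit(s).
Number of complete blocks = floor(64 / 28) = 2
Logical qubits = 2 * 3
= 6

6


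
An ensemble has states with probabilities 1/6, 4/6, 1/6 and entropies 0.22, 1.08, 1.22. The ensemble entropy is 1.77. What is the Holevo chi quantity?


chi = S(rho) - sum_i p_i * S(rho_i)
Weighted entropy = 1/6 * 0.22 + 4/6 * 1.08 + 1/6 * 1.22
= 0.9600
chi = 1.77 - 0.9600
= 0.8100

0.8100


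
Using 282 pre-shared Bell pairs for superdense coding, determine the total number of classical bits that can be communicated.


Superdense coding allows 2 classical bits per shared entangled pair.
282 pair(s) -> 2 * 282 = 564 classical bits

564


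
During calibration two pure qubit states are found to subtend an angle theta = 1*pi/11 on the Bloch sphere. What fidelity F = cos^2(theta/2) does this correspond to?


For states separated by angle theta on Bloch sphere:
F = cos^2(theta/2)
theta = 1*pi/11 = 0.2856
theta/2 = 0.1428
cos(theta/2) = 0.9898
F = 0.9797

0.9797


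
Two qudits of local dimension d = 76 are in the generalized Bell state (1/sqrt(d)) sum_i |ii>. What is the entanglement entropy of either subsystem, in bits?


For a maximally entangled state in d x d:
S = log2(d) = log2(76)
= 6.2479

6.2479


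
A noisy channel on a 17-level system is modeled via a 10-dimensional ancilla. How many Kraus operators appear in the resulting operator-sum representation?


Tracing out the environment in an orthonormal basis {|i>_E} gives Kraus operators K_i = <i|_E U |0>_E.
Number of Kraus operators = dim(H_env) = d_env
= 10

10


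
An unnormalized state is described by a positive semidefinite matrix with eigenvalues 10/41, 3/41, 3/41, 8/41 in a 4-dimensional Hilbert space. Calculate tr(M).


tr(M) = sum of eigenvalues
= 10/41 + 3/41 + 3/41 + 8/41
= 24/41
= 0.5854

0.5854


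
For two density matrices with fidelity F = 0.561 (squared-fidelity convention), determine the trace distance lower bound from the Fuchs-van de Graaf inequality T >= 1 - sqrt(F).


Fuchs-van de Graaf (squared-fidelity convention): 1 - sqrt(F) <= T <= sqrt(1 - F).
Lower bound: T >= 1 - sqrt(F)
sqrt(F) = sqrt(0.561) = 0.7490
T >= 1 - 0.7490
T >= 0.2510

0.2510


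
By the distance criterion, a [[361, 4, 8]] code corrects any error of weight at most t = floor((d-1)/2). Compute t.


Code parameters: [[361, 4, 8]], distance d = 8.
Number of correctable errors = floor((d-1)/2)
= floor((8 - 1)/2)
= floor(7/2)
= 3

3


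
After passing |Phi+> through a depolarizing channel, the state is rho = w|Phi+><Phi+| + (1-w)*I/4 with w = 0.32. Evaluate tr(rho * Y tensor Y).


|Phi+> = (|00> + |11>)/sqrt(2)
For the pure Bell state, <Y_A Y_B> = -1 (Bell-state Pauli correlator).
The maximally-mixed part I/4 has tr(I/4 * P tensor P) = 0 for any traceless Pauli P.
So <Y_A Y_B>_rho = w * (-1) + (1 - w) * 0
= 0.32 * (-1)
= -0.3200

-0.3200


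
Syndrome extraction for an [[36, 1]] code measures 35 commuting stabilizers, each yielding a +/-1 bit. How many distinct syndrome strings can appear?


Each stabilizer generator gives a binary (+1 or -1) measurement outcome.
With 35 independent generators:
Total syndromes = 2^35
= 34359738368

34359738368


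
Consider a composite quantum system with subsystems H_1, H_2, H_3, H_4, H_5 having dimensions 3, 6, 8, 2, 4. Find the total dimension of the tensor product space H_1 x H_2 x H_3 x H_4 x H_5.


dim(H_1 x H_2 x H_3 x H_4 x H_5) = 3 * 6 * 8 * 2 * 4
= 18 * 8 * 2 * 4
= 144 * 2 * 4
= 288 * 4
= 1152

1152


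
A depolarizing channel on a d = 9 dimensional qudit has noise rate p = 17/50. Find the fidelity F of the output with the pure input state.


F = (1-p) + p/d
= (1 - 0.3400) + 0.3400/9
= 0.6600 + 0.0378
= 0.6978

0.6978


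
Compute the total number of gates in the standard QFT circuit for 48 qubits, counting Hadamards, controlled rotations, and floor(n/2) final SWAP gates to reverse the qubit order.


Hadamard gates: 48
Controlled rotations: n*(n-1)/2 = 48*47/2 = 1128
SWAP gates: floor(n/2) = floor(48/2) = 24
Total = 48 + 1128 + 24
= 1200

1200


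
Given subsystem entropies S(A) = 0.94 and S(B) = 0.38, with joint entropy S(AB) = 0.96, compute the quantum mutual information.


I(A:B) = S(A) + S(B) - S(AB)
= 0.94 + 0.38 - 0.96
= 0.3600

0.3600


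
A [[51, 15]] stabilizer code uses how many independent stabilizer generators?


For an [[n,k]] stabilizer code:
Number of stabilizer generators = n - k
= 51 - 15
= 36

36


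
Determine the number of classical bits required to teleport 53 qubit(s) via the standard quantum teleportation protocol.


Quantum teleportation requires 2 classical bits per qubit teleported.
53 qubit(s) -> 2 * 53 = 106 classical bits

106


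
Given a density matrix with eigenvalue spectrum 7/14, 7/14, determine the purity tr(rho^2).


tr(rho^2) = sum of eigenvalues squared
= (7/14)^2 + (7/14)^2
= (49 + 49) / 196
= 98/196
= 0.5000

0.5000


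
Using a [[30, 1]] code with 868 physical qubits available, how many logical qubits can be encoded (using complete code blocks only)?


Each code block uses 30 physical qubits for 1 logical qubit(s).
Number of complete blocks = floor(868 / 30) = 28
Logical qubits = 28 * 1
= 28

28


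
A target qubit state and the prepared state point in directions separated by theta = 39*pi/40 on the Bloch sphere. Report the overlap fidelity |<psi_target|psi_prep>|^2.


For states separated by angle theta on Bloch sphere:
F = cos^2(theta/2)
theta = 39*pi/40 = 3.0631
theta/2 = 1.5315
cos(theta/2) = 0.0393
F = 0.0015

0.0015


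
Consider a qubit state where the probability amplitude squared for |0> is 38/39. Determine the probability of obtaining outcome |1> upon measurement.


|alpha|^2 = 38/39 = 0.9744
|beta|^2 = 1 - 38/39 = 1/39 = 0.0256
P(|1>) = |beta|^2 = 0.0256

0.0256


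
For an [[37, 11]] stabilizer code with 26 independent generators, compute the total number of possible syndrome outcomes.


Each stabilizer generator gives a binary (+1 or -1) measurement outcome.
With 26 independent generators:
Total syndromes = 2^26
= 67108864

67108864


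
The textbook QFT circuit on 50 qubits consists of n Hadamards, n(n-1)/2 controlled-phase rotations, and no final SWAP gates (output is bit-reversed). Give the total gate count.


Hadamard gates: 50
Controlled rotations: n*(n-1)/2 = 50*49/2 = 1225
SWAP gates: 0 (omitted)
Total = 50 + 1225
= 1275

1275


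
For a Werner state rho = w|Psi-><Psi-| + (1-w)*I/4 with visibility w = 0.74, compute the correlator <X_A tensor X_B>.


|Psi-> = (|01> - |10>)/sqrt(2)
For the pure Bell state, <X_A X_B> = -1 (Bell-state Pauli correlator).
The maximally-mixed part I/4 has tr(I/4 * P tensor P) = 0 for any traceless Pauli P.
So <X_A X_B>_rho = w * (-1) + (1 - w) * 0
= 0.74 * (-1)
= -0.7400

-0.7400


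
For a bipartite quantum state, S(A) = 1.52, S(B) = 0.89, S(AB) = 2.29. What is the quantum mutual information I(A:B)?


I(A:B) = S(A) + S(B) - S(AB)
= 1.52 + 0.89 - 2.29
= 0.1200

0.1200


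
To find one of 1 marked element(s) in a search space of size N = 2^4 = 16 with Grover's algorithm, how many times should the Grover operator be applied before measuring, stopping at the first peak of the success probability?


After j Grover iterations the success probability is P(j) = sin^2((2j+1)*theta), where sin(theta) = sqrt(k/N).
N = 2^4 = 16, k = 1
sin(theta) = sqrt(k/N) = 0.25
theta = arcsin(sqrt(k/N)) = 0.2526802551 rad
P(j) reaches its first maximum when (2j+1)*theta is as close as possible to pi/2, i.e. j = round(pi/(4*theta) - 1/2).
pi/(4*theta) - 1/2 = 2.6083
(For comparison, the common estimate pi/4 * sqrt(N/k) = 3.1416; the exact maximiser is used here.)
Optimal iterations = 3

3


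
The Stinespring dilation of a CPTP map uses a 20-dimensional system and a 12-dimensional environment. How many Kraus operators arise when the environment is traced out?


Tracing out the environment in an orthonormal basis {|i>_E} gives Kraus operators K_i = <i|_E U |0>_E.
Number of Kraus operators = dim(H_env) = d_env
= 12

12


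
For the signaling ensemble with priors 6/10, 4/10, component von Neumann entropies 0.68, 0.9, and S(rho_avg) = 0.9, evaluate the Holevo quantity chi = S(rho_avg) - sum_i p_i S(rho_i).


chi = S(rho) - sum_i p_i * S(rho_i)
Weighted entropy = 6/10 * 0.68 + 4/10 * 0.9
= 0.7680
chi = 0.9 - 0.7680
= 0.1320

0.1320


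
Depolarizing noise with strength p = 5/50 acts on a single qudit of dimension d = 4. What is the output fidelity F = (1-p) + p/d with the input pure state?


F = (1-p) + p/d
= (1 - 0.1000) + 0.1000/4
= 0.9000 + 0.0250
= 0.9250

0.9250


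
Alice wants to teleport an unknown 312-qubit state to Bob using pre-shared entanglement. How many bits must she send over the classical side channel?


Quantum teleportation requires 2 classical bits per qubit teleported.
312 qubit(s) -> 2 * 312 = 624 classical bits

624


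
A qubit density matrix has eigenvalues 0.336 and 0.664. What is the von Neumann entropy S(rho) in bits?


S = -p*log2(p) - (1-p)*log2(1-p)
p = 0.3360, 1-p = 0.6640
= -0.3360 * log2(0.3360) - 0.6640 * log2(0.6640)
= -(-0.5287) - (-0.3923)
= 0.9209

0.9209


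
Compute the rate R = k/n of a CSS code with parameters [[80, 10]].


Code rate R = k/n
= 10/80
= 0.1250

0.1250


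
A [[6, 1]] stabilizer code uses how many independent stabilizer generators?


For an [[n,k]] stabilizer code:
Number of stabilizer generators = n - k
= 6 - 1
= 5

5


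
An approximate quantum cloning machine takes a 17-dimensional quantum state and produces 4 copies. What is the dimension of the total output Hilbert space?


Output space = H^(tensor 4) where dim(H) = 17
dim = 17^4
= 289 (after 2 factors)
= 4913 (after 3 factors)
= 83521 (after 4 factors)
= 83521

83521


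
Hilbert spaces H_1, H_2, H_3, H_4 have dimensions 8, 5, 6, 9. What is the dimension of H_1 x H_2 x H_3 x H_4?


dim(H_1 x H_2 x H_3 x H_4) = 8 * 5 * 6 * 9
= 40 * 6 * 9
= 240 * 9
= 2160

2160


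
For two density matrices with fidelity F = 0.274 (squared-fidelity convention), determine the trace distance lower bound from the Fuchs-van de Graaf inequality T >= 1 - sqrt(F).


Fuchs-van de Graaf (squared-fidelity convention): 1 - sqrt(F) <= T <= sqrt(1 - F).
Lower bound: T >= 1 - sqrt(F)
sqrt(F) = sqrt(0.274) = 0.5235
T >= 1 - 0.5235
T >= 0.4765

0.4765


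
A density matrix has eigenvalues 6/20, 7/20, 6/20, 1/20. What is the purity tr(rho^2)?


tr(rho^2) = sum of eigenvalues squared
= (6/20)^2 + (7/20)^2 + (6/20)^2 + (1/20)^2
= (36 + 49 + 36 + 1) / 400
= 122/400
= 0.3050

0.3050


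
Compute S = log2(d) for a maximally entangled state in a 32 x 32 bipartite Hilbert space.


For a maximally entangled state in d x d:
S = log2(d) = log2(32)
= 5.0000

5.0000


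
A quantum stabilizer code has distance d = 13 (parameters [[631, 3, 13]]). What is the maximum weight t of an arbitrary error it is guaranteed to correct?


Code parameters: [[631, 3, 13]], distance d = 13.
Number of correctable errors = floor((d-1)/2)
= floor((13 - 1)/2)
= floor(12/2)
= 6

6


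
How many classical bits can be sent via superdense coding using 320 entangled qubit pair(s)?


Superdense coding allows 2 classical bits per shared entangled pair.
320 pair(s) -> 2 * 320 = 640 classical bits

640


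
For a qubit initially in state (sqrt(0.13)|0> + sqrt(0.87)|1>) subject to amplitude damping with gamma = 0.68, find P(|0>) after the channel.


For amplitude damping with parameter gamma on state sqrt(a)|0> + sqrt(b)|1>:
alpha^2 = 0.13, beta^2 = 0.87
P(|0>) = alpha^2 + gamma * beta^2
= 0.13 + 0.68 * 0.87
= 0.13 + 0.5916
= 0.7216

0.7216


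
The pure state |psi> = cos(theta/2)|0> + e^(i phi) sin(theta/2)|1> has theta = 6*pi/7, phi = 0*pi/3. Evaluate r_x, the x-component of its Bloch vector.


theta = 2.6928, phi = 0.0000
r_x = sin(theta)*cos(phi) = 0.4339 * 1.0000
r_x = 0.4339

0.4339


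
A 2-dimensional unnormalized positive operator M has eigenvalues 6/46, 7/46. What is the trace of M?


tr(M) = sum of eigenvalues
= 6/46 + 7/46
= 13/46
= 0.2826

0.2826


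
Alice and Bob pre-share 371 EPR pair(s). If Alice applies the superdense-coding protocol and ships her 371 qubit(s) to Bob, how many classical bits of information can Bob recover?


Superdense coding allows 2 classical bits per shared entangled pair.
371 pair(s) -> 2 * 371 = 742 classical bits

742


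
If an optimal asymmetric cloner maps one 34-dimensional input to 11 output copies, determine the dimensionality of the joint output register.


Output space = H^(tensor 11) where dim(H) = 34
dim = 34^11
= 1156 (after 2 factors)
= 39304 (after 3 factors)
= 1336336 (after 4 factors)
= 45435424 (after 5 factors)
= 1544804416 (after 6 factors)
= 52523350144 (after 7 factors)
= 1785793904896 (after 8 factors)
= 60716992766464 (after 9 factors)
= 2064377754059776 (after 10 factors)
= 70188843638032384 (after 11 factors)
= 70188843638032384

70188843638032384


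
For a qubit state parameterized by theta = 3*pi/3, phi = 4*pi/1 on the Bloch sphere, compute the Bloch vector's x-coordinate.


theta = 3.1416, phi = 12.5664
r_x = sin(theta)*cos(phi) = 0.0000 * 1.0000
r_x = 0.0000

0.0000


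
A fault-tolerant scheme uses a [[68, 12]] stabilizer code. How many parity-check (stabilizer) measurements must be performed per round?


For an [[n,k]] stabilizer code:
Number of stabilizer generators = n - k
= 68 - 12
= 56

56


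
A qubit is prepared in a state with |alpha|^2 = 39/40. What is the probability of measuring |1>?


|alpha|^2 = 39/40 = 0.9750
|beta|^2 = 1 - 39/40 = 1/40 = 0.0250
P(|1>) = |beta|^2 = 0.0250

0.0250


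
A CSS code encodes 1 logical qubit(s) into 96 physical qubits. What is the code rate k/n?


Code rate R = k/n
= 1/96
= 0.0104

0.0104


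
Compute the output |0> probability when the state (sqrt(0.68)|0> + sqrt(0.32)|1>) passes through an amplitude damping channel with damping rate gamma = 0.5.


For amplitude damping with parameter gamma on state sqrt(a)|0> + sqrt(b)|1>:
alpha^2 = 0.68, beta^2 = 0.32
P(|0>) = alpha^2 + gamma * beta^2
= 0.68 + 0.5 * 0.32
= 0.68 + 0.1600
= 0.8400

0.8400


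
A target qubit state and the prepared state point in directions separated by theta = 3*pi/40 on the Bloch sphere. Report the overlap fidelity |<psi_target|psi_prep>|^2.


For states separated by angle theta on Bloch sphere:
F = cos^2(theta/2)
theta = 3*pi/40 = 0.2356
theta/2 = 0.1178
cos(theta/2) = 0.9931
F = 0.9862

0.9862


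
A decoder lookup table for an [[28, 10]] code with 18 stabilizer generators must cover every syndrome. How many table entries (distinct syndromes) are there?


Each stabilizer generator gives a binary (+1 or -1) measurement outcome.
With 18 independent generators:
Total syndromes = 2^18
= 262144

262144


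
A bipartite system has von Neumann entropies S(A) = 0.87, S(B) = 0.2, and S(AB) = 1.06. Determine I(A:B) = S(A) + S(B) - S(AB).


I(A:B) = S(A) + S(B) - S(AB)
= 0.87 + 0.2 - 1.06
= 0.0100

0.0100


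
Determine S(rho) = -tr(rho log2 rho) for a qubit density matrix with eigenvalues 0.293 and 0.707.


S = -p*log2(p) - (1-p)*log2(1-p)
p = 0.2930, 1-p = 0.7070
= -0.2930 * log2(0.2930) - 0.7070 * log2(0.7070)
= -(-0.5189) - (-0.3537)
= 0.8726

0.8726


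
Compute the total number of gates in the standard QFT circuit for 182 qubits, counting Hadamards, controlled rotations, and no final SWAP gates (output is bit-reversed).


Hadamard gates: 182
Controlled rotations: n*(n-1)/2 = 182*181/2 = 16471
SWAP gates: 0 (omitted)
Total = 182 + 16471
= 16653

16653


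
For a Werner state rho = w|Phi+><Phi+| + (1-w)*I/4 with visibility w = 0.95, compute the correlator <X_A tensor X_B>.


|Phi+> = (|00> + |11>)/sqrt(2)
For the pure Bell state, <X_A X_B> = +1 (Bell-state Pauli correlator).
The maximally-mixed part I/4 has tr(I/4 * P tensor P) = 0 for any traceless Pauli P.
So <X_A X_B>_rho = w * (+1) + (1 - w) * 0
= 0.95 * (+1)
= 0.9500

0.9500


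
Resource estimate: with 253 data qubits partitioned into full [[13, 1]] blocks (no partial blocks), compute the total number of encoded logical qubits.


Each code block uses 13 physical qubits for 1 logical qubit(s).
Number of complete blocks = floor(253 / 13) = 19
Logical qubits = 19 * 1
= 19

19


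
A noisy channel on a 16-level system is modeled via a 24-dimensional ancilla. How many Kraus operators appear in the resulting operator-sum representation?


Tracing out the environment in an orthonormal basis {|i>_E} gives Kraus operators K_i = <i|_E U |0>_E.
Number of Kraus operators = dim(H_env) = d_env
= 24

24


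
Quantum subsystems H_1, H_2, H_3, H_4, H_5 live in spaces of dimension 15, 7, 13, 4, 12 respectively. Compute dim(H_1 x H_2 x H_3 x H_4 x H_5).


dim(H_1 x H_2 x H_3 x H_4 x H_5) = 15 * 7 * 13 * 4 * 12
= 105 * 13 * 4 * 12
= 1365 * 4 * 12
= 5460 * 12
= 65520

65520


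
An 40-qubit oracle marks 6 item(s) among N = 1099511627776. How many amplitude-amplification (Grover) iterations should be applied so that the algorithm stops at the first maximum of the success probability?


After j Grover iterations the success probability is P(j) = sin^2((2j+1)*theta), where sin(theta) = sqrt(k/N).
N = 2^40 = 1099511627776, k = 6
sin(theta) = sqrt(k/N) = 2.336015456e-06
theta = arcsin(sqrt(k/N)) = 2.336015456e-06 rad
P(j) reaches its first maximum when (2j+1)*theta is as close as possible to pi/2, i.e. j = round(pi/(4*theta) - 1/2).
pi/(4*theta) - 1/2 = 336212.2427
(For comparison, the common estimate pi/4 * sqrt(N/k) = 336212.7427; the exact maximiser is used here.)
Optimal iterations = 336212

336212


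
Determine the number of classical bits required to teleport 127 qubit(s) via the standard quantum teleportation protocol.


Quantum teleportation requires 2 classical bits per qubit teleported.
127 qubit(s) -> 2 * 127 = 254 classical bits

254


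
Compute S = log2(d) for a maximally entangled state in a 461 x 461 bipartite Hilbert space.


For a maximally entangled state in d x d:
S = log2(d) = log2(461)
= 8.8486

8.8486


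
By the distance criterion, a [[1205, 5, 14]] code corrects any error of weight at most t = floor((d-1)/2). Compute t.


Code parameters: [[1205, 5, 14]], distance d = 14.
Number of correctable errors = floor((d-1)/2)
= floor((14 - 1)/2)
= floor(13/2)
= 6

6


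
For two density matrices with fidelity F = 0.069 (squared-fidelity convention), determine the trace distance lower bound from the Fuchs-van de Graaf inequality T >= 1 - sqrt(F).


Fuchs-van de Graaf (squared-fidelity convention): 1 - sqrt(F) <= T <= sqrt(1 - F).
Lower bound: T >= 1 - sqrt(F)
sqrt(F) = sqrt(0.069) = 0.2627
T >= 1 - 0.2627
T >= 0.7373

0.7373


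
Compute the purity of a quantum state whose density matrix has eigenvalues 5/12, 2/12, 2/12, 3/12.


tr(rho^2) = sum of eigenvalues squared
= (5/12)^2 + (2/12)^2 + (2/12)^2 + (3/12)^2
= (25 + 4 + 4 + 9) / 144
= 42/144
= 0.2917

0.2917


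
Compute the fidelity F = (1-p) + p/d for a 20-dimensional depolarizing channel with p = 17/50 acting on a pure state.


F = (1-p) + p/d
= (1 - 0.3400) + 0.3400/20
= 0.6600 + 0.0170
= 0.6770

0.6770


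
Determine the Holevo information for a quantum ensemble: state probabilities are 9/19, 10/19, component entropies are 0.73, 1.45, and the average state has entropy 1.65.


chi = S(rho) - sum_i p_i * S(rho_i)
Weighted entropy = 9/19 * 0.73 + 10/19 * 1.45
= 1.1089
chi = 1.65 - 1.1089
= 0.5411

0.5411


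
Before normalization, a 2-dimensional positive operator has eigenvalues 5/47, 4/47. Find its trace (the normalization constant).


tr(M) = sum of eigenvalues
= 5/47 + 4/47
= 9/47
= 0.1915

0.1915


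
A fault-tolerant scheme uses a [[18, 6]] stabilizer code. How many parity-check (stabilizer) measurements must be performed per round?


For an [[n,k]] stabilizer code:
Number of stabilizer generators = n - k
= 18 - 6
= 12

12


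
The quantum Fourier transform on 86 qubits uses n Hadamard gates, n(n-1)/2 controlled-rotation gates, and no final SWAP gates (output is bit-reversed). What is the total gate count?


Hadamard gates: 86
Controlled rotations: n*(n-1)/2 = 86*85/2 = 3655
SWAP gates: 0 (omitted)
Total = 86 + 3655
= 3741

3741


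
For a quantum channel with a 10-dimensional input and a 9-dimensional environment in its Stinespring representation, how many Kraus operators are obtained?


Tracing out the environment in an orthonormal basis {|i>_E} gives Kraus operators K_i = <i|_E U |0>_E.
Number of Kraus operators = dim(H_env) = d_env
= 9

9


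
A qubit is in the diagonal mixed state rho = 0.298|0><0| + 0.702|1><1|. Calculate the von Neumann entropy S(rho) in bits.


S = -p*log2(p) - (1-p)*log2(1-p)
p = 0.2980, 1-p = 0.7020
= -0.2980 * log2(0.2980) - 0.7020 * log2(0.7020)
= -(-0.5205) - (-0.3583)
= 0.8788

0.8788


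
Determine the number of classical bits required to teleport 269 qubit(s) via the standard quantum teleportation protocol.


Quantum teleportation requires 2 classical bits per qubit teleported.
269 qubit(s) -> 2 * 269 = 538 classical bits

538


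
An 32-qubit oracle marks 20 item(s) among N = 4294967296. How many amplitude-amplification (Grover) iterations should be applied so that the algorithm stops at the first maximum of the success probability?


After j Grover iterations the success probability is P(j) = sin^2((2j+1)*theta), where sin(theta) = sqrt(k/N).
N = 2^32 = 4294967296, k = 20
sin(theta) = sqrt(k/N) = 6.82393792e-05
theta = arcsin(sqrt(k/N)) = 6.823937925e-05 rad
P(j) reaches its first maximum when (2j+1)*theta is as close as possible to pi/2, i.e. j = round(pi/(4*theta) - 1/2).
pi/(4*theta) - 1/2 = 11508.9564
(For comparison, the common estimate pi/4 * sqrt(N/k) = 11509.4565; the exact maximiser is used here.)
Optimal iterations = 11509

11509


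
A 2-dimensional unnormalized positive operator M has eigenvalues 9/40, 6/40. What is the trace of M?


tr(M) = sum of eigenvalues
= 9/40 + 6/40
= 15/40
= 0.3750

0.3750


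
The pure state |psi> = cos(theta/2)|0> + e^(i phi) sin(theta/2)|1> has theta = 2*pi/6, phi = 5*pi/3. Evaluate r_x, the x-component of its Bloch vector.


theta = 1.0472, phi = 5.2360
r_x = sin(theta)*cos(phi) = 0.8660 * 0.5000
r_x = 0.4330

0.4330


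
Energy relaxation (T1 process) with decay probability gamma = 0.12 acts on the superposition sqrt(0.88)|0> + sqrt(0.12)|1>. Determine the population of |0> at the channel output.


For amplitude damping with parameter gamma on state sqrt(a)|0> + sqrt(b)|1>:
alpha^2 = 0.88, beta^2 = 0.12
P(|0>) = alpha^2 + gamma * beta^2
= 0.88 + 0.12 * 0.12
= 0.88 + 0.0144
= 0.8944

0.8944


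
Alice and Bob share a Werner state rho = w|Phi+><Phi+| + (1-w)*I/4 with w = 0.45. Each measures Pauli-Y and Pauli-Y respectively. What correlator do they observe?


|Phi+> = (|00> + |11>)/sqrt(2)
For the pure Bell state, <Y_A Y_B> = -1 (Bell-state Pauli correlator).
The maximally-mixed part I/4 has tr(I/4 * P tensor P) = 0 for any traceless Pauli P.
So <Y_A Y_B>_rho = w * (-1) + (1 - w) * 0
= 0.45 * (-1)
= -0.4500

-0.4500


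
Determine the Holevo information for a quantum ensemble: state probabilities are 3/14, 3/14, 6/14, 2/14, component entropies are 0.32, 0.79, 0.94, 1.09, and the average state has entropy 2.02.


chi = S(rho) - sum_i p_i * S(rho_i)
Weighted entropy = 3/14 * 0.32 + 3/14 * 0.79 + 6/14 * 0.94 + 2/14 * 1.09
= 0.7964
chi = 2.02 - 0.7964
= 1.2236

1.2236


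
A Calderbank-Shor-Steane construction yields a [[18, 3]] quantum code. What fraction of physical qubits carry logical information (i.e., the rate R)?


Code rate R = k/n
= 3/18
= 0.1667

0.1667


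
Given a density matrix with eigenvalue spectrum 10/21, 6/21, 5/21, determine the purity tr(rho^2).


tr(rho^2) = sum of eigenvalues squared
= (10/21)^2 + (6/21)^2 + (5/21)^2
= (100 + 36 + 25) / 441
= 161/441
= 0.3651

0.3651
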